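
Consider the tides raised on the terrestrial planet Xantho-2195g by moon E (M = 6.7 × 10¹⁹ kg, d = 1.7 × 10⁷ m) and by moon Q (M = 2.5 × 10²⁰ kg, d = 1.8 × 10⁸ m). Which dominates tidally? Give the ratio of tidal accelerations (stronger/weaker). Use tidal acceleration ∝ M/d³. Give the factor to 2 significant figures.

Compare M/d³ for the two perturbers:
Moon E: (6.7 × 10¹⁹) / (1.7 × 10⁷)³ = 1.364 × 10⁻²
Moon Q: (2.5 × 10²⁰) / (1.8 × 10⁸)³ = 4.287 × 10⁻⁵
Ratio (larger/smaller) = 320

Moon E, by a factor of ≈ 320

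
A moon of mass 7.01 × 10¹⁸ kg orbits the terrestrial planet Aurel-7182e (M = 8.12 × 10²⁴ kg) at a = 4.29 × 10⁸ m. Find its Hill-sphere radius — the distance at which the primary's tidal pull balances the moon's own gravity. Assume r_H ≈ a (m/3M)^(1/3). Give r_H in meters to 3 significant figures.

2.83 × 10⁶ m

r_H ≈ a (m/3M)^(1/3)
    = (4.29 × 10⁸) × (7.01 × 10¹⁸ / (3 × 8.12 × 10²⁴))^(1/3)
    = 2.83 × 10⁶ m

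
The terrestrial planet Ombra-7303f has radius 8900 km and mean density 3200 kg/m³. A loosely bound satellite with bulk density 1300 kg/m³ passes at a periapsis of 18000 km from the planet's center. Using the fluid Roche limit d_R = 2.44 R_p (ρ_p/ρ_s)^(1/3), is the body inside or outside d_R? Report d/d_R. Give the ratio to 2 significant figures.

d_R = 2.44 × (8900 km) × (3200/1300)^(1/3) = 29320 km
d/d_R = (18000) / (29320) = 0.61
Since d/d_R < 1, the body is inside the Roche limit.

inside; d/d_R ≈ 0.61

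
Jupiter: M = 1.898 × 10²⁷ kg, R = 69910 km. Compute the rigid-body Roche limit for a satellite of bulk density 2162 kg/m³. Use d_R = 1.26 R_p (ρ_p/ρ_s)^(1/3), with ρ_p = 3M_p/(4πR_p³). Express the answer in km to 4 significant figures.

74840 km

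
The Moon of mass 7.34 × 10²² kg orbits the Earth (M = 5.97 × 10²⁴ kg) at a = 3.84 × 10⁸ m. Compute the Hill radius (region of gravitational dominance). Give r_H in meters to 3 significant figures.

6.15 × 10⁷ m

r_H ≈ a (m/3M)^(1/3)
    = (3.84 × 10⁸) × (7.34 × 10²² / (3 × 5.97 × 10²⁴))^(1/3)
    = 6.15 × 10⁷ m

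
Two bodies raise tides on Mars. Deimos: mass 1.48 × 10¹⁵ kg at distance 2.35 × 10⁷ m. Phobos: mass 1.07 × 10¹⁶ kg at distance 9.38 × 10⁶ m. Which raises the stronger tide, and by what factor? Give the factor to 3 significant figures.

Phobos, by a factor of ≈ 114

The tide-raising term goes as M/d³ (the gradient of a 1/d² field).
Deimos: (1.48 × 10¹⁵) / (2.35 × 10⁷)³ = 1.140 × 10⁻⁷
Phobos: (1.07 × 10¹⁶) / (9.38 × 10⁶)³ = 1.297 × 10⁻⁵
Ratio (larger/smaller) = 114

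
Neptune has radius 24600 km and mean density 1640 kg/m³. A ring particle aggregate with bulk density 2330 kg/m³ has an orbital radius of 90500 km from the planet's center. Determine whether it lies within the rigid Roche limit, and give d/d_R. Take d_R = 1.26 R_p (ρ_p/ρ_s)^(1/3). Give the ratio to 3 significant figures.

outside; d/d_R ≈ 3.28

d_R = 1.26 × (24600 km) × (1640/2330)^(1/3) = 27570 km
d/d_R = (90500) / (27570) = 3.28
Since d/d_R > 1, the body is outside the Roche limit.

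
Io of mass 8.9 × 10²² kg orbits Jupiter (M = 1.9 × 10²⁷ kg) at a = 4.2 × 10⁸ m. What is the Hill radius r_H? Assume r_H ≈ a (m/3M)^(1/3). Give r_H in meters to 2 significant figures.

1.0 × 10⁷ m

r_H ≈ a (m/3M)^(1/3)
    = (4.2 × 10⁸) × (8.9 × 10²² / (3 × 1.9 × 10²⁷))^(1/3)
    = 1.0 × 10⁷ m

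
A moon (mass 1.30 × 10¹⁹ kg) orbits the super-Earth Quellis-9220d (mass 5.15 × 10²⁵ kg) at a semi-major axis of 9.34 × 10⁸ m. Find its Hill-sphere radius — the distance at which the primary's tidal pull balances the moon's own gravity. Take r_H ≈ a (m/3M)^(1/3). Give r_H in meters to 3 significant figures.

4.09 × 10⁶ m

r_H ≈ a (m/3M)^(1/3)
    = (9.34 × 10⁸) × (1.30 × 10¹⁹ / (3 × 5.15 × 10²⁵))^(1/3)
    = 4.09 × 10⁶ m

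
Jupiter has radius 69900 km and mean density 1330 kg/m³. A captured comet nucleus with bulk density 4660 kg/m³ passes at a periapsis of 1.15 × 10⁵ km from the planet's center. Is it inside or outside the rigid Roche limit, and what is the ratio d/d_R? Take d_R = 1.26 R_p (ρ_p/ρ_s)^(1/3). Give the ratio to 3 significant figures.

outside; d/d_R ≈ 1.98

d_R = 1.26 × (69900 km) × (1330/4660)^(1/3) = 57990 km
d/d_R = (1.15 × 10⁵) / (57990) = 1.98
Since d/d_R > 1, the body is outside the Roche limit.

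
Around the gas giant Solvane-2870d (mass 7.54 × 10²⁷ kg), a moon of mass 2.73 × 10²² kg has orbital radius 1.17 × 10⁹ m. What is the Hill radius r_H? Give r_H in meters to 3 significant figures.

1.25 × 10⁷ m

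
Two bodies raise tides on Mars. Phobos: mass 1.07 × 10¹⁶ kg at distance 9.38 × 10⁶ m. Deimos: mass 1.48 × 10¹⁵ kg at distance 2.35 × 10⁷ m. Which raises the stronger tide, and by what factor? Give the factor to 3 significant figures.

Phobos, by a factor of ≈ 114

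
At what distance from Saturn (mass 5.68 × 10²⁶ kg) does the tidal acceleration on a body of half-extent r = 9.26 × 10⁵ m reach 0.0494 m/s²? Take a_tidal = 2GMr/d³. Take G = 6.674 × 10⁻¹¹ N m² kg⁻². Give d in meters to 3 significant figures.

1.12 × 10⁸ m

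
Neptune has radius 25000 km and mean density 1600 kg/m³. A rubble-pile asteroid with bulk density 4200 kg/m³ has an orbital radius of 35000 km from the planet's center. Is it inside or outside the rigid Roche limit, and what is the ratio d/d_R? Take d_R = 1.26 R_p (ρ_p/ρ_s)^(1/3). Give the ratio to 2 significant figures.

outside; d/d_R ≈ 1.5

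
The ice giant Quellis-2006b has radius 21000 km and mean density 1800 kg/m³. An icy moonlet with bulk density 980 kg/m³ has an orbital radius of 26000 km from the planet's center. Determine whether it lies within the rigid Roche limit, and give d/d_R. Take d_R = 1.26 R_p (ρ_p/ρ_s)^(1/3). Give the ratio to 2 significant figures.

d_R = 1.26 × (21000 km) × (1800/980)^(1/3) = 32400 km
d/d_R = (26000) / (32400) = 0.80
Since d/d_R < 1, the body is inside the Roche limit.

inside; d/d_R ≈ 0.80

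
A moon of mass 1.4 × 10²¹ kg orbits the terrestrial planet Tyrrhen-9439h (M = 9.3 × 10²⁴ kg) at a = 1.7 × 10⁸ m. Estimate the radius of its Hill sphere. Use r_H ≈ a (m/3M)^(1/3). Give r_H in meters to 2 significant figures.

r_H ≈ a (m/3M)^(1/3)
    = (1.7 × 10⁸) × (1.4 × 10²¹ / (3 × 9.3 × 10²⁴))^(1/3)
    = 6.3 × 10⁶ m

6.3 × 10⁶ m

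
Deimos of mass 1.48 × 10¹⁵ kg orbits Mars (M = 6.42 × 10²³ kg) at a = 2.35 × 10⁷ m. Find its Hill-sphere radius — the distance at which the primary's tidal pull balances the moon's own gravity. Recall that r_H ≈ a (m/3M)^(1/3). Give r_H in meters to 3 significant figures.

r_H ≈ a (m/3M)^(1/3)
    = (2.35 × 10⁷) × (1.48 × 10¹⁵ / (3 × 6.42 × 10²³))^(1/3)
    = 2.15 × 10⁴ m

2.15 × 10⁴ m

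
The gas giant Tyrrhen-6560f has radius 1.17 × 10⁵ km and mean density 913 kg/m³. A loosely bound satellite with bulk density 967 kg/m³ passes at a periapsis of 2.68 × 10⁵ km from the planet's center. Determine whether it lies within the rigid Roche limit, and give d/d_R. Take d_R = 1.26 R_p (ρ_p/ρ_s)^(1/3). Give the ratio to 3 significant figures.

outside; d/d_R ≈ 1.85

d_R = 1.26 × (1.17 × 10⁵ km) × (913/967)^(1/3) = 1.446 × 10⁵ km
d/d_R = (2.68 × 10⁵) / (1.446 × 10⁵) = 1.85
Since d/d_R > 1, the body is outside the Roche limit.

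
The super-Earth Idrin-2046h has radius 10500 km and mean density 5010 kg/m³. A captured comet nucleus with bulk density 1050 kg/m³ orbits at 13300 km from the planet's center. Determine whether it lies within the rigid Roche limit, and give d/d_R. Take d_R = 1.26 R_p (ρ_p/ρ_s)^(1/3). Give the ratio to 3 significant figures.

inside; d/d_R ≈ 0.597

d_R = 1.26 × (10500 km) × (5010/1050)^(1/3) = 22270 km
d/d_R = (13300) / (22270) = 0.597
Since d/d_R < 1, the body is inside the Roche limit.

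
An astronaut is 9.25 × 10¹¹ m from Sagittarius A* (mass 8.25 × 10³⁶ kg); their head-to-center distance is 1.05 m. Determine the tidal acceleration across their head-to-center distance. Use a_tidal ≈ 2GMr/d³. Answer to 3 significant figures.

1.46 × 10⁻⁹ m/s²

The tidal stretch is the gradient of GM/d² times the body's extent r, hence the 1/d³ dependence.
Δa = 2GMr/d³
   = 2 × (6.674 × 10⁻¹¹) × (8.25 × 10³⁶) × (1.05) / (9.25 × 10¹¹)³
   = 1.46 × 10⁻⁹ m/s²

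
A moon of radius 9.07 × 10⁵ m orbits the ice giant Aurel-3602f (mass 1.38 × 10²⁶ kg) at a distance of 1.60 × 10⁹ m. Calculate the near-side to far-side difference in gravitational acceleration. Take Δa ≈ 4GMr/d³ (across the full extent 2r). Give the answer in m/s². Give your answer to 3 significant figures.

8.16 × 10⁻⁶ m/s²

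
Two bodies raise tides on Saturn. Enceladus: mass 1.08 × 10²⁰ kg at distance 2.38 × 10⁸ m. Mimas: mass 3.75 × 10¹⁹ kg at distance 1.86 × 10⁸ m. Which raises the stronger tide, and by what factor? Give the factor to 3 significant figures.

Enceladus, by a factor of ≈ 1.37

The tide-raising term goes as M/d³ (the gradient of a 1/d² field).
Enceladus: (1.08 × 10²⁰) / (2.38 × 10⁸)³ = 8.011 × 10⁻⁶
Mimas: (3.75 × 10¹⁹) / (1.86 × 10⁸)³ = 5.828 × 10⁻⁶
Ratio (larger/smaller) = 1.37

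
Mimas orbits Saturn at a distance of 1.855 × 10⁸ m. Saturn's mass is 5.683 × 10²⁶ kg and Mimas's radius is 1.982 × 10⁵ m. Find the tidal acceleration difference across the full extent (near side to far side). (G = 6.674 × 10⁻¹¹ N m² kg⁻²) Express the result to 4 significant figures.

a_tidal = 4GMr/d³
        = 4 × (6.674 × 10⁻¹¹) × (5.683 × 10²⁶) × (1.982 × 10⁵) / (1.855 × 10⁸)³
        = 4.711 × 10⁻³ m/s²

4.711 × 10⁻³ m/s²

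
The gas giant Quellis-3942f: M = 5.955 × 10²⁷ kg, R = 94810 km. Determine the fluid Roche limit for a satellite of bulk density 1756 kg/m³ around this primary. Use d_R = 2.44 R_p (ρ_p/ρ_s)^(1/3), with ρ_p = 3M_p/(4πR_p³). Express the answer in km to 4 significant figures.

2.274 × 10⁵ km

ρ_p = 3M_p/(4πR_p³) = 3 × (5.955 × 10²⁷) / (4π × (9.481 × 10⁷ m)³) = 1668 kg/m³
d_R = 2.44 × 94810 km × (1668/1756)^(1/3)
    = 2.274 × 10⁵ km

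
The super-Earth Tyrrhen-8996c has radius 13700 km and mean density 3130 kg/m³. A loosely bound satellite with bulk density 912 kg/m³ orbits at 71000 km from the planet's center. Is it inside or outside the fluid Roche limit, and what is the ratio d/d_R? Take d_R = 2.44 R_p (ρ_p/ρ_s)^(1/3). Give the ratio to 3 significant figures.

outside; d/d_R ≈ 1.41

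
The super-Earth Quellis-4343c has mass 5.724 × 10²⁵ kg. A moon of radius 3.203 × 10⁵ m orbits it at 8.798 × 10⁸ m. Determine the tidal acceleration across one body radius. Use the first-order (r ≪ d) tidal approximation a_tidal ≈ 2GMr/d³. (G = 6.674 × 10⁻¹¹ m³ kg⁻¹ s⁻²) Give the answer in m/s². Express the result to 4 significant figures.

3.594 × 10⁻⁶ m/s²

a_tidal = 2GMr/d³
        = 2 × (6.674 × 10⁻¹¹) × (5.724 × 10²⁵) × (3.203 × 10⁵) / (8.798 × 10⁸)³
        = 3.594 × 10⁻⁶ m/s²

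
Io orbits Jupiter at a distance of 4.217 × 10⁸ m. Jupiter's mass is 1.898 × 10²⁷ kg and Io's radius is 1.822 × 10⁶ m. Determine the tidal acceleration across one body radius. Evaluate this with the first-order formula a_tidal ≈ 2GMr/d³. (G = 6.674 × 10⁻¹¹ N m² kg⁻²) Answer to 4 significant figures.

6.155 × 10⁻³ m/s²

a_tidal = 2GMr/d³
        = 2 × (6.674 × 10⁻¹¹) × (1.898 × 10²⁷) × (1.822 × 10⁶) / (4.217 × 10⁸)³
        = 6.155 × 10⁻³ m/s²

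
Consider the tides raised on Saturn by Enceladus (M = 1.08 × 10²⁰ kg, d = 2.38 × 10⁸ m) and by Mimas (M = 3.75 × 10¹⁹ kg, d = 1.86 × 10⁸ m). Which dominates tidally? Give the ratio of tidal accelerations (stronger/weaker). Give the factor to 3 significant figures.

Enceladus, by a factor of ≈ 1.37

Tidal stretch scales as M/d³; compute that for each body.
Enceladus: (1.08 × 10²⁰) / (2.38 × 10⁸)³ = 8.011 × 10⁻⁶
Mimas: (3.75 × 10¹⁹) / (1.86 × 10⁸)³ = 5.828 × 10⁻⁶
Ratio (larger/smaller) = 1.37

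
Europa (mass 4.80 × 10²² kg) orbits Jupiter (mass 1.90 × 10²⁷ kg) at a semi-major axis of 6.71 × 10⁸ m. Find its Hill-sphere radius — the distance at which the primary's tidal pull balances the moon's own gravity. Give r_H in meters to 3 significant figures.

1.37 × 10⁷ m

r_H ≈ a (m/3M)^(1/3)
    = (6.71 × 10⁸) × (4.80 × 10²² / (3 × 1.90 × 10²⁷))^(1/3)
    = 1.37 × 10⁷ m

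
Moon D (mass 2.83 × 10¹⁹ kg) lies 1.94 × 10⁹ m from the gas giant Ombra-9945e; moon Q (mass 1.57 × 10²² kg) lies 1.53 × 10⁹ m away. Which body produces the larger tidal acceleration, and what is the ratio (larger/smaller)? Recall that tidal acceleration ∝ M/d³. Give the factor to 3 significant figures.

Moon Q, by a factor of ≈ 1130

The tide-raising term goes as M/d³ (the gradient of a 1/d² field).
Moon D: (2.83 × 10¹⁹) / (1.94 × 10⁹)³ = 3.876 × 10⁻⁹
Moon Q: (1.57 × 10²²) / (1.53 × 10⁹)³ = 4.384 × 10⁻⁶
Ratio (larger/smaller) = 1130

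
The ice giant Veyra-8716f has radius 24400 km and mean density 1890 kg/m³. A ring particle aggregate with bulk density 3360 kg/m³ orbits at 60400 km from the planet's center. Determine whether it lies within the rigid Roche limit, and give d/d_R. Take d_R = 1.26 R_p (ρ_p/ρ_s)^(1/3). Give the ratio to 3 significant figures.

outside; d/d_R ≈ 2.38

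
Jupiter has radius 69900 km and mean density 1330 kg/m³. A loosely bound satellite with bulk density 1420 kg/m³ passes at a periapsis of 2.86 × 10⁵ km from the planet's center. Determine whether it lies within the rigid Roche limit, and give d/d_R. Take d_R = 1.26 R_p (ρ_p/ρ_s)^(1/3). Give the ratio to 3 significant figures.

d_R = 1.26 × (69900 km) × (1330/1420)^(1/3) = 86170 km
d/d_R = (2.86 × 10⁵) / (86170) = 3.32
Since d/d_R > 1, the body is outside the Roche limit.

outside; d/d_R ≈ 3.32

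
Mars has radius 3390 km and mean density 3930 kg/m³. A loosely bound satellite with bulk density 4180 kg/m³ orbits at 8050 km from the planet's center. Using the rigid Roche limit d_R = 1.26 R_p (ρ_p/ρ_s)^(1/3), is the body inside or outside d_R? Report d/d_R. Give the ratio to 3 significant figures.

outside; d/d_R ≈ 1.92

d_R = 1.26 × (3390 km) × (3930/4180)^(1/3) = 4184 km
d/d_R = (8050) / (4184) = 1.92
Since d/d_R > 1, the body is outside the Roche limit.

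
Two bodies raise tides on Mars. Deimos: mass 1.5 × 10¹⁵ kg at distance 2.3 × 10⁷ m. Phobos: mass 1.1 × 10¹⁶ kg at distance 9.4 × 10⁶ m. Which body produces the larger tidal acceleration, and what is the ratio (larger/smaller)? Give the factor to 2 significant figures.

Compare M/d³ for the two perturbers:
Deimos: (1.5 × 10¹⁵) / (2.3 × 10⁷)³ = 1.233 × 10⁻⁷
Phobos: (1.1 × 10¹⁶) / (9.4 × 10⁶)³ = 1.324 × 10⁻⁵
Ratio (larger/smaller) = 110

Phobos, by a factor of ≈ 110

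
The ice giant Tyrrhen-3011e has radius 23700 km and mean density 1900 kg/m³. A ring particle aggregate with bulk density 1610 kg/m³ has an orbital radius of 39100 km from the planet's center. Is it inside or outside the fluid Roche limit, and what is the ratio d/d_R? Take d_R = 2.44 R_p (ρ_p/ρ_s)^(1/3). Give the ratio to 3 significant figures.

inside; d/d_R ≈ 0.640

d_R = 2.44 × (23700 km) × (1900/1610)^(1/3) = 61110 km
d/d_R = (39100) / (61110) = 0.640
Since d/d_R < 1, the body is inside the Roche limit.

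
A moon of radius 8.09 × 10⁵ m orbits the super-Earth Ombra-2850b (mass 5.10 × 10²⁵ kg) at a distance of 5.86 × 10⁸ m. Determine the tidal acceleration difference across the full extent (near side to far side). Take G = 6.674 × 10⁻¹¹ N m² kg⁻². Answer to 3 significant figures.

Differencing GM/(d−r)² and GM/(d+r)² to first order in r/d gives 4GMr/d³.
Δa = 4GMr/d³
   = 4 × (6.674 × 10⁻¹¹) × (5.10 × 10²⁵) × (8.09 × 10⁵) / (5.86 × 10⁸)³
   = 5.47 × 10⁻⁵ m/s²

5.47 × 10⁻⁵ m/s²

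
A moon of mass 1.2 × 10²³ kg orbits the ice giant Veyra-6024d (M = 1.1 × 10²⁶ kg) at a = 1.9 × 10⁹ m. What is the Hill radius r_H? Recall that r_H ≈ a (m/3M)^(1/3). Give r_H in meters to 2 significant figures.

1.4 × 10⁸ m

r_H ≈ a (m/3M)^(1/3)
    = (1.9 × 10⁹) × (1.2 × 10²³ / (3 × 1.1 × 10²⁶))^(1/3)
    = 1.4 × 10⁸ m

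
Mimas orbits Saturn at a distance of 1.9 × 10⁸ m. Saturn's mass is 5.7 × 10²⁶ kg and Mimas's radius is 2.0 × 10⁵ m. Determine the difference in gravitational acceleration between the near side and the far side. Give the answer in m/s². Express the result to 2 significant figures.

4.4 × 10⁻³ m/s²

Δa = 4GMr/d³
   = 4 × (6.674 × 10⁻¹¹) × (5.7 × 10²⁶) × (2.0 × 10⁵) / (1.9 × 10⁸)³
   = 4.4 × 10⁻³ m/s²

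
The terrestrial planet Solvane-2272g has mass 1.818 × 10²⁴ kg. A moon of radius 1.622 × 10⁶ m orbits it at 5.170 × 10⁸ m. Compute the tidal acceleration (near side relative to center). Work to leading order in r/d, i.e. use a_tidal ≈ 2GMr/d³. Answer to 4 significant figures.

2.848 × 10⁻⁶ m/s²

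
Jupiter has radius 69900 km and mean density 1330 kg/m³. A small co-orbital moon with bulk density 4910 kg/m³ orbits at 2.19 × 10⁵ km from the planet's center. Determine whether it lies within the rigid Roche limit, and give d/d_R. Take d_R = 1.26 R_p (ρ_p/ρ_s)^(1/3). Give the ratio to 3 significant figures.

outside; d/d_R ≈ 3.84

d_R = 1.26 × (69900 km) × (1330/4910)^(1/3) = 56990 km
d/d_R = (2.19 × 10⁵) / (56990) = 3.84
Since d/d_R > 1, the body is outside the Roche limit.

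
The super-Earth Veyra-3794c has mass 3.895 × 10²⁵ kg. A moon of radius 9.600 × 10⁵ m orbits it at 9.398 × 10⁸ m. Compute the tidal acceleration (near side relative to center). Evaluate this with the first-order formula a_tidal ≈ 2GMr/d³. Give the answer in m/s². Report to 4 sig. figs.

6.013 × 10⁻⁶ m/s²

Δa = 2GMr/d³
   = 2 × (6.674 × 10⁻¹¹) × (3.895 × 10²⁵) × (9.600 × 10⁵) / (9.398 × 10⁸)³
   = 6.013 × 10⁻⁶ m/s²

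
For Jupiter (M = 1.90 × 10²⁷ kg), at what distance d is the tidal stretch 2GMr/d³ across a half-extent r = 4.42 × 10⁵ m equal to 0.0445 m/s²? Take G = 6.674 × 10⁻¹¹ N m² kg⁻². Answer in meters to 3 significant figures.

2GMr/d³ = a_tidal  ⇒  d = (2GMr / a_tidal)^(1/3)
d = (2 × 6.674×10⁻¹¹ × (1.90 × 10²⁷) × (4.42 × 10⁵) / (0.0445))^(1/3)
  = 1.36 × 10⁸ m

1.36 × 10⁸ m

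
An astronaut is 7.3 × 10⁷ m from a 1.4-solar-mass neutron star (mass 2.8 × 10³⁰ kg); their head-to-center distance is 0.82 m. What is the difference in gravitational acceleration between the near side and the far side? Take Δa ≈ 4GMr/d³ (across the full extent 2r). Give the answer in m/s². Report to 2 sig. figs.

1.6 × 10⁻³ m/s²

a_tidal = 4GMr/d³
        = 4 × (6.674 × 10⁻¹¹) × (2.8 × 10³⁰) × (0.82) / (7.3 × 10⁷)³
        = 1.6 × 10⁻³ m/s²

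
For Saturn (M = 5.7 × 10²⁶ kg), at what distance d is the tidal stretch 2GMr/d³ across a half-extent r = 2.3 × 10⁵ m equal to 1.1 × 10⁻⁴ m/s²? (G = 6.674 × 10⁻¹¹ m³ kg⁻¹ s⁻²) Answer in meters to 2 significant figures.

5.4 × 10⁸ m

2GMr/d³ = a_tidal  ⇒  d = (2GMr / a_tidal)^(1/3)
d = (2 × 6.674×10⁻¹¹ × (5.7 × 10²⁶) × (2.3 × 10⁵) / (1.1 × 10⁻⁴))^(1/3)
  = 5.4 × 10⁸ m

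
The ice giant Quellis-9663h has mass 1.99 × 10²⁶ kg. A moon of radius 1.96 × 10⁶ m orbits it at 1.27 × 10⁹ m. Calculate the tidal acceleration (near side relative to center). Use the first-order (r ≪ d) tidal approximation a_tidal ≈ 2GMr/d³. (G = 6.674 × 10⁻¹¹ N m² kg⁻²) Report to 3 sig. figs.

Δg = 2GMr/d³
   = 2 × (6.674 × 10⁻¹¹) × (1.99 × 10²⁶) × (1.96 × 10⁶) / (1.27 × 10⁹)³
   = 2.54 × 10⁻⁵ m/s²

2.54 × 10⁻⁵ m/s²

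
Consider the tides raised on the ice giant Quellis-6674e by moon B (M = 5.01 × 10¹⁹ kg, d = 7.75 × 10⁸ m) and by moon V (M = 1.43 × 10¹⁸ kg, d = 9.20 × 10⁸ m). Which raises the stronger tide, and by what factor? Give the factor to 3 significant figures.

Tidal acceleration ∝ M/d³, so compare M/d³ for each.
Moon B: (5.01 × 10¹⁹) / (7.75 × 10⁸)³ = 1.076 × 10⁻⁷
Moon V: (1.43 × 10¹⁸) / (9.20 × 10⁸)³ = 1.836 × 10⁻⁹
Ratio (larger/smaller) = 58.6

Moon B, by a factor of ≈ 58.6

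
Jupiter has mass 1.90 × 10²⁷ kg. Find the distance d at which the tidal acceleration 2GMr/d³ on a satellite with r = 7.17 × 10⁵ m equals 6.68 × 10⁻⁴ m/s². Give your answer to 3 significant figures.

6.48 × 10⁸ m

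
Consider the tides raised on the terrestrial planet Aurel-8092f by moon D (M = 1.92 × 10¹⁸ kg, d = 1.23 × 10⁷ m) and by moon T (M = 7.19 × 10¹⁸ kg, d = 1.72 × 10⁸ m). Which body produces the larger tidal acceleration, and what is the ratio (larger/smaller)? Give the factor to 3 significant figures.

Tidal stretch scales as M/d³; compute that for each body.
Moon D: (1.92 × 10¹⁸) / (1.23 × 10⁷)³ = 1.032 × 10⁻³
Moon T: (7.19 × 10¹⁸) / (1.72 × 10⁸)³ = 1.413 × 10⁻⁶
Ratio (larger/smaller) = 730

Moon D, by a factor of ≈ 730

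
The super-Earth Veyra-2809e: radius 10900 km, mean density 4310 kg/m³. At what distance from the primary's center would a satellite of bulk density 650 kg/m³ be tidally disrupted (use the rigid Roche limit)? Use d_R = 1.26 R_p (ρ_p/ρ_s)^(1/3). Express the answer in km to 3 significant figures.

d_R = 1.26 × 10900 km × (4310/650)^(1/3)
    = 25800 km

25800 km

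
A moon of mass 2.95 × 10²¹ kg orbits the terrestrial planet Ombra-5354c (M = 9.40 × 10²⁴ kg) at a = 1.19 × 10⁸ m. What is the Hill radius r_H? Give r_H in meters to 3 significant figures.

r_H ≈ a (m/3M)^(1/3)
    = (1.19 × 10⁸) × (2.95 × 10²¹ / (3 × 9.40 × 10²⁴))^(1/3)
    = 5.61 × 10⁶ m

5.61 × 10⁶ m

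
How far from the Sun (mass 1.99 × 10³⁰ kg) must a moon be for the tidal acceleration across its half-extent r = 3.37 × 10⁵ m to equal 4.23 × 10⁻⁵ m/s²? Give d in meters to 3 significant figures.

1.28 × 10¹⁰ m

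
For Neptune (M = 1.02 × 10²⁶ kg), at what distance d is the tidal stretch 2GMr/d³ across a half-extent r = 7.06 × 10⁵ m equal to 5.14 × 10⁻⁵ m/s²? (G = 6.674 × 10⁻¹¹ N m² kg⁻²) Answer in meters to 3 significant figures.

5.72 × 10⁸ m

2GMr/d³ = a_tidal  ⇒  d = (2GMr / a_tidal)^(1/3)
d = (2 × 6.674×10⁻¹¹ × (1.02 × 10²⁶) × (7.06 × 10⁵) / (5.14 × 10⁻⁵))^(1/3)
  = 5.72 × 10⁸ m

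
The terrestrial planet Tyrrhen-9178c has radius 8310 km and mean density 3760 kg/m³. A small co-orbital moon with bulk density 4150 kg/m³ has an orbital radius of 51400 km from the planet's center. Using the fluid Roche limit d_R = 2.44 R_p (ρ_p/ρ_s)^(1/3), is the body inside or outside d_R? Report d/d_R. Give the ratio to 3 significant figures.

outside; d/d_R ≈ 2.62

d_R = 2.44 × (8310 km) × (3760/4150)^(1/3) = 19620 km
d/d_R = (51400) / (19620) = 2.62
Since d/d_R > 1, the body is outside the Roche limit.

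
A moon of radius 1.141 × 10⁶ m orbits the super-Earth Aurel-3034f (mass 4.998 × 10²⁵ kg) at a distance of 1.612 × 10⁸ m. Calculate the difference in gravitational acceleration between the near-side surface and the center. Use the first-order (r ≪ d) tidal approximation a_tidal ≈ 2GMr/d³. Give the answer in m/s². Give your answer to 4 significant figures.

1.817 × 10⁻³ m/s²

a_tidal = 2GMr/d³
        = 2 × (6.674 × 10⁻¹¹) × (4.998 × 10²⁵) × (1.141 × 10⁶) / (1.612 × 10⁸)³
        = 1.817 × 10⁻³ m/s²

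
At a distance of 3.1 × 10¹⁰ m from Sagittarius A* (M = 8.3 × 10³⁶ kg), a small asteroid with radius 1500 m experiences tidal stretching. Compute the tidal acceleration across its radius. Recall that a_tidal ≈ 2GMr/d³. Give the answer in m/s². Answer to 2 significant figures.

5.6 × 10⁻² m/s²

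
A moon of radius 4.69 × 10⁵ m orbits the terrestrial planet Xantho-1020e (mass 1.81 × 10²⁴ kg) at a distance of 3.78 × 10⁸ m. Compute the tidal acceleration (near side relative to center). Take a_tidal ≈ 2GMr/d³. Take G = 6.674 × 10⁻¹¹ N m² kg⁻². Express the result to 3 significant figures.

Since r ≪ d, expand the inverse-square field across one radius to get the leading 2GMr/d³ term.
Δg = 2GMr/d³
   = 2 × (6.674 × 10⁻¹¹) × (1.81 × 10²⁴) × (4.69 × 10⁵) / (3.78 × 10⁸)³
   = 2.10 × 10⁻⁶ m/s²

2.10 × 10⁻⁶ m/s²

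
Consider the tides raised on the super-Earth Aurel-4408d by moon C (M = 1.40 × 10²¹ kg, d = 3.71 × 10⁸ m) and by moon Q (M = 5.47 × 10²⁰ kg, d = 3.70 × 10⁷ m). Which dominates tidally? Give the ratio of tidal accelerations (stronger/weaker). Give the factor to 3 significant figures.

Moon Q, by a factor of ≈ 394

Tidal stretch scales as M/d³; compute that for each body.
Moon C: (1.40 × 10²¹) / (3.71 × 10⁸)³ = 2.742 × 10⁻⁵
Moon Q: (5.47 × 10²⁰) / (3.70 × 10⁷)³ = 1.080 × 10⁻²
Ratio (larger/smaller) = 394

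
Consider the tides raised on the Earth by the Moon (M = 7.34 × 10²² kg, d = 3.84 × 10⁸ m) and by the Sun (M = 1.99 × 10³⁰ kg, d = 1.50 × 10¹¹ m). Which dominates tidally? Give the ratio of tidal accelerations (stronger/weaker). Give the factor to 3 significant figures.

The Moon, by a factor of ≈ 2.20

Tidal stretch scales as M/d³; compute that for each body.
The Moon: (7.34 × 10²²) / (3.84 × 10⁸)³ = 1.296 × 10⁻³
The Sun: (1.99 × 10³⁰) / (1.50 × 10¹¹)³ = 5.896 × 10⁻⁴
Ratio (larger/smaller) = 2.20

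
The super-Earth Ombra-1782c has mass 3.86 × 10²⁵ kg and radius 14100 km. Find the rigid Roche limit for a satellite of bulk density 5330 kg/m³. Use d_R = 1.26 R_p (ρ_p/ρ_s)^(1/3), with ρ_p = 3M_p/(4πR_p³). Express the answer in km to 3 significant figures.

ρ_p = 3M_p/(4πR_p³) = 3 × (3.86 × 10²⁵) / (4π × (1.41 × 10⁷ m)³) = 3290 kg/m³
d_R = 1.26 × 14100 km × (3290/5330)^(1/3)
    = 15100 km

15100 km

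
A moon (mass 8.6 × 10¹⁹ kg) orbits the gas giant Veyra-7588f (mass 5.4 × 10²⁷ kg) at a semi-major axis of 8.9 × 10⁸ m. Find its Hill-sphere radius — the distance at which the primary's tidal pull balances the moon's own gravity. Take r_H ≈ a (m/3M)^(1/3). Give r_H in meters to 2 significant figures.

1.6 × 10⁶ m

r_H ≈ a (m/3M)^(1/3)
    = (8.9 × 10⁸) × (8.6 × 10¹⁹ / (3 × 5.4 × 10²⁷))^(1/3)
    = 1.6 × 10⁶ m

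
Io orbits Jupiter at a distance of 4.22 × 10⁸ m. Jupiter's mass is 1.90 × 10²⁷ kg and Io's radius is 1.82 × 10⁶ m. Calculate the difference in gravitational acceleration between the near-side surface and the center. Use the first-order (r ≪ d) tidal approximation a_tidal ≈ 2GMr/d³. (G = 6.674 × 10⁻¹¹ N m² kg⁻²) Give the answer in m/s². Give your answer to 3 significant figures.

6.14 × 10⁻³ m/s²

Δg = 2GMr/d³
   = 2 × (6.674 × 10⁻¹¹) × (1.90 × 10²⁷) × (1.82 × 10⁶) / (4.22 × 10⁸)³
   = 6.14 × 10⁻³ m/s²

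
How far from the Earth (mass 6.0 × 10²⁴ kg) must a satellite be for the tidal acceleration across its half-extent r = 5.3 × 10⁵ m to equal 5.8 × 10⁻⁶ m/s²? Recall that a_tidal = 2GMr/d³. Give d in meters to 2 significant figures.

2GMr/d³ = a_tidal  ⇒  d = (2GMr / a_tidal)^(1/3)
d = (2 × 6.674×10⁻¹¹ × (6.0 × 10²⁴) × (5.3 × 10⁵) / (5.8 × 10⁻⁶))^(1/3)
  = 4.2 × 10⁸ m

4.2 × 10⁸ m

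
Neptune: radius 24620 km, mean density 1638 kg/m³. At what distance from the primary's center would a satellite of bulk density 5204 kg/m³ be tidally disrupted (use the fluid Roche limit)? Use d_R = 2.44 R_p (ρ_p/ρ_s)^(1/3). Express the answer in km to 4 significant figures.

40860 km

d_R = 2.44 × 24620 km × (1638/5204)^(1/3)
    = 40860 km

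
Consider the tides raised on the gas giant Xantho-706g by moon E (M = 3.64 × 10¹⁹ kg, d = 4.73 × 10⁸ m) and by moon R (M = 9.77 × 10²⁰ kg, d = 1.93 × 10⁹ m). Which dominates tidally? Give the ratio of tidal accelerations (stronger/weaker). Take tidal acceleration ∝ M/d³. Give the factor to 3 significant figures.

Moon E, by a factor of ≈ 2.53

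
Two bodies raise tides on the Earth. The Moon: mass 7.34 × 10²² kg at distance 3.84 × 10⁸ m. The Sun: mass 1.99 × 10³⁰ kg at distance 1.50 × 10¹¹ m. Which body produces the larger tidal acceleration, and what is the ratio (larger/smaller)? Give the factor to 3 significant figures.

The Moon, by a factor of ≈ 2.20

The tide-raising term goes as M/d³ (the gradient of a 1/d² field).
The Moon: (7.34 × 10²²) / (3.84 × 10⁸)³ = 1.296 × 10⁻³
The Sun: (1.99 × 10³⁰) / (1.50 × 10¹¹)³ = 5.896 × 10⁻⁴
Ratio (larger/smaller) = 2.20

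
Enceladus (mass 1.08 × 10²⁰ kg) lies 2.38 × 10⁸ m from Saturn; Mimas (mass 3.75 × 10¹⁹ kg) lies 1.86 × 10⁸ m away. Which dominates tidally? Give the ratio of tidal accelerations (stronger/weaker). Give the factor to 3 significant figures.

Tidal acceleration ∝ M/d³, so compare M/d³ for each.
Enceladus: (1.08 × 10²⁰) / (2.38 × 10⁸)³ = 8.011 × 10⁻⁶
Mimas: (3.75 × 10¹⁹) / (1.86 × 10⁸)³ = 5.828 × 10⁻⁶
Ratio (larger/smaller) = 1.37

Enceladus, by a factor of ≈ 1.37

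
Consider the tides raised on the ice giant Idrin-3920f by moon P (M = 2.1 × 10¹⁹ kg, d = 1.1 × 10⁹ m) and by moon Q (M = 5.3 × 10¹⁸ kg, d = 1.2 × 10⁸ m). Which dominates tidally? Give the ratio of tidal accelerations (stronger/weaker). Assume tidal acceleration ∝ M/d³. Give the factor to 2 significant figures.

Tidal stretch scales as M/d³; compute that for each body.
Moon P: (2.1 × 10¹⁹) / (1.1 × 10⁹)³ = 1.578 × 10⁻⁸
Moon Q: (5.3 × 10¹⁸) / (1.2 × 10⁸)³ = 3.067 × 10⁻⁶
Ratio (larger/smaller) = 190

Moon Q, by a factor of ≈ 190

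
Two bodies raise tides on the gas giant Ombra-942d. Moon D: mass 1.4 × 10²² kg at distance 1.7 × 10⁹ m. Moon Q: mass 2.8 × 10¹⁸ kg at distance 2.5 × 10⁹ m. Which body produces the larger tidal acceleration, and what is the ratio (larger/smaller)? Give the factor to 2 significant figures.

The tide-raising term goes as M/d³ (the gradient of a 1/d² field).
Moon D: (1.4 × 10²²) / (1.7 × 10⁹)³ = 2.850 × 10⁻⁶
Moon Q: (2.8 × 10¹⁸) / (2.5 × 10⁹)³ = 1.792 × 10⁻¹⁰
Ratio (larger/smaller) = 16000

Moon D, by a factor of ≈ 16000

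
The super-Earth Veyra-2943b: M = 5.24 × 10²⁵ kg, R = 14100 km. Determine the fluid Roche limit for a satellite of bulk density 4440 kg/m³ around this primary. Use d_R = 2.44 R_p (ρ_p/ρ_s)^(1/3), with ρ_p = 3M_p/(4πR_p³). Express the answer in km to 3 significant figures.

ρ_p = 3M_p/(4πR_p³) = 3 × (5.24 × 10²⁵) / (4π × (1.41 × 10⁷ m)³) = 4460 kg/m³
d_R = 2.44 × 14100 km × (4460/4440)^(1/3)
    = 34500 km

34500 km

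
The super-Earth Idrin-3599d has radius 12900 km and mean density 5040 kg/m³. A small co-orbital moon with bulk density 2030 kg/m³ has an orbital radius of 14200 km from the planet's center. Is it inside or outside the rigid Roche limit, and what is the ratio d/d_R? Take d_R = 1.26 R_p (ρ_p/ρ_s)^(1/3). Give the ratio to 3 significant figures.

d_R = 1.26 × (12900 km) × (5040/2030)^(1/3) = 22010 km
d/d_R = (14200) / (22010) = 0.645
Since d/d_R < 1, the body is inside the Roche limit.

inside; d/d_R ≈ 0.645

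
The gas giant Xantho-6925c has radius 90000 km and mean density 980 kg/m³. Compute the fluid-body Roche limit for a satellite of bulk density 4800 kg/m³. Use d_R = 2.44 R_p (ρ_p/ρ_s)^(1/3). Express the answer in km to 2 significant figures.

d_R = 2.44 × 90000 km × (980/4800)^(1/3)
    = 1.3 × 10⁵ km

1.3 × 10⁵ km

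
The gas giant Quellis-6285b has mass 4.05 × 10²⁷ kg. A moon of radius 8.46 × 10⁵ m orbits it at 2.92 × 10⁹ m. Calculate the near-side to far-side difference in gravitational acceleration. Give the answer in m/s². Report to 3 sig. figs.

Δa = 4GMr/d³
   = 4 × (6.674 × 10⁻¹¹) × (4.05 × 10²⁷) × (8.46 × 10⁵) / (2.92 × 10⁹)³
   = 3.67 × 10⁻⁵ m/s²

3.67 × 10⁻⁵ m/s²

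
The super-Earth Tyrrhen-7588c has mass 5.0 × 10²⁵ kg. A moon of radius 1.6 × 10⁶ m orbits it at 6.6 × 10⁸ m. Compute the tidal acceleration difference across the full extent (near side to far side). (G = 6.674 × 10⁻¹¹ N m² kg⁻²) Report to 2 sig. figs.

7.4 × 10⁻⁵ m/s²

Differencing GM/(d−r)² and GM/(d+r)² to first order in r/d gives 4GMr/d³.
Δa = 4GMr/d³
   = 4 × (6.674 × 10⁻¹¹) × (5.0 × 10²⁵) × (1.6 × 10⁶) / (6.6 × 10⁸)³
   = 7.4 × 10⁻⁵ m/s²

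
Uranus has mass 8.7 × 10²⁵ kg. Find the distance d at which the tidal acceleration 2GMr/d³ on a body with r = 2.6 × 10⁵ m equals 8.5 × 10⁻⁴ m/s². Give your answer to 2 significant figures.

1.5 × 10⁸ m

2GMr/d³ = a_tidal  ⇒  d = (2GMr / a_tidal)^(1/3)
d = (2 × 6.674×10⁻¹¹ × (8.7 × 10²⁵) × (2.6 × 10⁵) / (8.5 × 10⁻⁴))^(1/3)
  = 1.5 × 10⁸ m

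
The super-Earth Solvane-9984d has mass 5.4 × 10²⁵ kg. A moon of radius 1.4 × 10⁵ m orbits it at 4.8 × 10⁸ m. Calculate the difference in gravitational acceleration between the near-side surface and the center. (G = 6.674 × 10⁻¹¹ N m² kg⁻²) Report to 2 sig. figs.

Differencing GM/(d−r)² and GM/d² to first order in r/d gives 2GMr/d³.
Δa = 2GMr/d³
   = 2 × (6.674 × 10⁻¹¹) × (5.4 × 10²⁵) × (1.4 × 10⁵) / (4.8 × 10⁸)³
   = 9.1 × 10⁻⁶ m/s²

9.1 × 10⁻⁶ m/s²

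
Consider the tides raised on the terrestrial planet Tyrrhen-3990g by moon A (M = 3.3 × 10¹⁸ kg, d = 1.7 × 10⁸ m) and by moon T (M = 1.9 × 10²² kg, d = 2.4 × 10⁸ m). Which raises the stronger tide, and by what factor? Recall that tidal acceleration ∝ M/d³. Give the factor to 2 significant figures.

The tide-raising term goes as M/d³ (the gradient of a 1/d² field).
Moon A: (3.3 × 10¹⁸) / (1.7 × 10⁸)³ = 6.717 × 10⁻⁷
Moon T: (1.9 × 10²²) / (2.4 × 10⁸)³ = 1.374 × 10⁻³
Ratio (larger/smaller) = 2000

Moon T, by a factor of ≈ 2000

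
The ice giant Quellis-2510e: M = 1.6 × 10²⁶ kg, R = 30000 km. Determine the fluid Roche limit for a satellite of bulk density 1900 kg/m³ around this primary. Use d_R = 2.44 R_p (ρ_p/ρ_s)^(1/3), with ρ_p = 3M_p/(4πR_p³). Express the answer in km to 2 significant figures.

66000 km

ρ_p = 3M_p/(4πR_p³) = 3 × (1.6 × 10²⁶) / (4π × (3.0 × 10⁷ m)³) = 1400 kg/m³
d_R = 2.44 × 30000 km × (1400/1900)^(1/3)
    = 66000 km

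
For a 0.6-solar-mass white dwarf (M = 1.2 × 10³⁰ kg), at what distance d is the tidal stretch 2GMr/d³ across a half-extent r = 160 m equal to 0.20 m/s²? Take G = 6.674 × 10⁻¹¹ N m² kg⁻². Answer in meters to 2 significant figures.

5.0 × 10⁷ m

2GMr/d³ = a_tidal  ⇒  d = (2GMr / a_tidal)^(1/3)
d = (2 × 6.674×10⁻¹¹ × (1.2 × 10³⁰) × (160) / (0.20))^(1/3)
  = 5.0 × 10⁷ m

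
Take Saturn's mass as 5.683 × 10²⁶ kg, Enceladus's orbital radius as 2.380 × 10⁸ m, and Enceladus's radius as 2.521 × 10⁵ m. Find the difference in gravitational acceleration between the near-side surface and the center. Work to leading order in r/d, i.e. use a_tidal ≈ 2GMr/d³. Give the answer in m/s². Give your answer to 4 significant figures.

1.419 × 10⁻³ m/s²

Δa = 2GMr/d³
   = 2 × (6.674 × 10⁻¹¹) × (5.683 × 10²⁶) × (2.521 × 10⁵) / (2.380 × 10⁸)³
   = 1.419 × 10⁻³ m/s²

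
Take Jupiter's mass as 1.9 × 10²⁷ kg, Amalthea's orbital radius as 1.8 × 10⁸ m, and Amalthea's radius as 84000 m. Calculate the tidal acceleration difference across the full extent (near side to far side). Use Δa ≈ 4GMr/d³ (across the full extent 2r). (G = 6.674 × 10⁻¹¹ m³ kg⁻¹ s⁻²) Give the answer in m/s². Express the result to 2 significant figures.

7.3 × 10⁻³ m/s²

Near-to-far spans 2r, so the tidal difference is twice the near-to-center value: 4GMr/d³.
Δg = 4GMr/d³
   = 4 × (6.674 × 10⁻¹¹) × (1.9 × 10²⁷) × (84000) / (1.8 × 10⁸)³
   = 7.3 × 10⁻³ m/s²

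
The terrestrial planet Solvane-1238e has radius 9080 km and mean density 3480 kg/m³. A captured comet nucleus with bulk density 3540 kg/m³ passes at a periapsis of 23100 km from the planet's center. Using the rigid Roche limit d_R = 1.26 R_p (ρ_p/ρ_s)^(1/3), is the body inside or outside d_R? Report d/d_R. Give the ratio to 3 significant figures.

d_R = 1.26 × (9080 km) × (3480/3540)^(1/3) = 11380 km
d/d_R = (23100) / (11380) = 2.03
Since d/d_R > 1, the body is outside the Roche limit.

outside; d/d_R ≈ 2.03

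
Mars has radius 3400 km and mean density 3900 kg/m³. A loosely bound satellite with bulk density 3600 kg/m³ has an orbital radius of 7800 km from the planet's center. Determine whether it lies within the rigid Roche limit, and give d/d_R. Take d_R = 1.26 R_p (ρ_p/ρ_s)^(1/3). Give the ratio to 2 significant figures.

outside; d/d_R ≈ 1.8

d_R = 1.26 × (3400 km) × (3900/3600)^(1/3) = 4400 km
d/d_R = (7800) / (4400) = 1.8
Since d/d_R > 1, the body is outside the Roche limit.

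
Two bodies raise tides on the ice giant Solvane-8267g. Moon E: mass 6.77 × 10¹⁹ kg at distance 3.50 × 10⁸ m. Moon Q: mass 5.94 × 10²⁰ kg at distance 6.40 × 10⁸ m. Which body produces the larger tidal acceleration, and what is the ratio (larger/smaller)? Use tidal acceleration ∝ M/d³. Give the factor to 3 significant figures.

The tide-raising term goes as M/d³ (the gradient of a 1/d² field).
Moon E: (6.77 × 10¹⁹) / (3.50 × 10⁸)³ = 1.579 × 10⁻⁶
Moon Q: (5.94 × 10²⁰) / (6.40 × 10⁸)³ = 2.266 × 10⁻⁶
Ratio (larger/smaller) = 1.44

Moon Q, by a factor of ≈ 1.44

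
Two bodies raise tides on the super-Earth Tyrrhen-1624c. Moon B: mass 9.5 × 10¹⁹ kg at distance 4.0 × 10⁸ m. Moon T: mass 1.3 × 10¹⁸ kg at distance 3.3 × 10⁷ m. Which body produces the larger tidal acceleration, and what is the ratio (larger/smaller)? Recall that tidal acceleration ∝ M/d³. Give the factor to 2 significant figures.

Moon T, by a factor of ≈ 24

The tide-raising term goes as M/d³ (the gradient of a 1/d² field).
Moon B: (9.5 × 10¹⁹) / (4.0 × 10⁸)³ = 1.484 × 10⁻⁶
Moon T: (1.3 × 10¹⁸) / (3.3 × 10⁷)³ = 3.617 × 10⁻⁵
Ratio (larger/smaller) = 24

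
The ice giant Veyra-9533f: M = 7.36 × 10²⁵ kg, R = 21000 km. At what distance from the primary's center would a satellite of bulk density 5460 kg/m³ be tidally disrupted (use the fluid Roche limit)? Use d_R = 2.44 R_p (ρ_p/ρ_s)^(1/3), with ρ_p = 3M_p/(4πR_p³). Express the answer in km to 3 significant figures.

ρ_p = 3M_p/(4πR_p³) = 3 × (7.36 × 10²⁵) / (4π × (2.10 × 10⁷ m)³) = 1900 kg/m³
d_R = 2.44 × 21000 km × (1900/5460)^(1/3)
    = 36000 km

36000 km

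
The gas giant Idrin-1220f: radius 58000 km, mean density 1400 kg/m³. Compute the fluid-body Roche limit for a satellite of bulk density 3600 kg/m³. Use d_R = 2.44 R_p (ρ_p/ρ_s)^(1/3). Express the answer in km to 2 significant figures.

d_R = 2.44 × 58000 km × (1400/3600)^(1/3)
    = 1.0 × 10⁵ km

1.0 × 10⁵ km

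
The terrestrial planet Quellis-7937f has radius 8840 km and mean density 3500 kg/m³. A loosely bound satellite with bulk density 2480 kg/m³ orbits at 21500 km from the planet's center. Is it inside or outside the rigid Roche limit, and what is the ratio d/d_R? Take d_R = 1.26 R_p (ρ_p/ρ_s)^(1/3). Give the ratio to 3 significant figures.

d_R = 1.26 × (8840 km) × (3500/2480)^(1/3) = 12490 km
d/d_R = (21500) / (12490) = 1.72
Since d/d_R > 1, the body is outside the Roche limit.

outside; d/d_R ≈ 1.72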